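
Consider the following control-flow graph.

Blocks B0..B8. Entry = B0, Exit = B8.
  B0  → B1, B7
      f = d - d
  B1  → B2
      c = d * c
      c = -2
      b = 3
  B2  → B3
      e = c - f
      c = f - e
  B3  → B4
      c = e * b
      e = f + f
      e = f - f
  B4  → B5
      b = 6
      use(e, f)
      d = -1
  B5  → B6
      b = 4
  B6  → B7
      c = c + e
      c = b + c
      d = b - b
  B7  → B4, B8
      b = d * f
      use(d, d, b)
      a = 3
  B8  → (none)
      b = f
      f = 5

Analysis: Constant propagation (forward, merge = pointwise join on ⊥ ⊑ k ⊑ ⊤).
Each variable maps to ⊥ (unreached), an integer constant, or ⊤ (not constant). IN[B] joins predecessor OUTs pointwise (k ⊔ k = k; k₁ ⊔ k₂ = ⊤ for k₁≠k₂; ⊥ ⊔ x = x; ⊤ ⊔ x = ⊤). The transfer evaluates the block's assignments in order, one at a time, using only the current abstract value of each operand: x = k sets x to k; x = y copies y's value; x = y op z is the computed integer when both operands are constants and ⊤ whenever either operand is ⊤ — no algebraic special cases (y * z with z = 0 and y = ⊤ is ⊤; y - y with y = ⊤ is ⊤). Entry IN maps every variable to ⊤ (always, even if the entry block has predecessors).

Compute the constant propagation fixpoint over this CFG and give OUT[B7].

Per-block solution:
  B0: | IN=(all ⊤) | OUT=(all ⊤)
  B1: | IN=(all ⊤) | OUT={b:3, c:-2; rest ⊤}
  B2: | IN={b:3, c:-2; rest ⊤} | OUT={b:3; rest ⊤}
  B3: | IN={b:3; rest ⊤} | OUT={b:3; rest ⊤}
  B4: | IN=(all ⊤) | OUT={b:6, d:-1; rest ⊤}
  B5: | IN={b:6, d:-1; rest ⊤} | OUT={b:4, d:-1; rest ⊤}
  B6: | IN={b:4, d:-1; rest ⊤} | OUT={b:4, d:0; rest ⊤}
  B7: | IN=(all ⊤) | OUT={a:3; rest ⊤}
  B8: | IN={a:3; rest ⊤} | OUT={a:3, f:5; rest ⊤}

Merge at B7: IN[B7] = OUT[B0] ⊔ OUT[B6] = {a: ⊤, b: ⊤, c: ⊤, d: ⊤, e: ⊤, f: ⊤}
Applying B7's transfer function to that IN value gives OUT[B7] (row B7 above).

Answer: {a: 3, b: ⊤, c: ⊤, d: ⊤, e: ⊤, f: ⊤}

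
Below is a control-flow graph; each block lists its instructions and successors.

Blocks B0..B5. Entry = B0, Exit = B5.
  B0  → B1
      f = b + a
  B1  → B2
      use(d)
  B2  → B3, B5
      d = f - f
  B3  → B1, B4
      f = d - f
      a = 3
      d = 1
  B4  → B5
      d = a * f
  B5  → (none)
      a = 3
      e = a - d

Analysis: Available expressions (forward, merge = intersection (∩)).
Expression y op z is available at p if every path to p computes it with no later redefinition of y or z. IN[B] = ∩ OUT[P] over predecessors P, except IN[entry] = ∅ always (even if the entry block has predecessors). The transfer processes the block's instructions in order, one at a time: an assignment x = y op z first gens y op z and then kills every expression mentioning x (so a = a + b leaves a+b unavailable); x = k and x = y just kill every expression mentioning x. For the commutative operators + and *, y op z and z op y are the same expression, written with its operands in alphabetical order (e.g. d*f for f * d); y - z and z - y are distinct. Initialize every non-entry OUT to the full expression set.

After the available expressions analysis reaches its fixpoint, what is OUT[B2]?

Answer: {f-f}

Trace:
Converged values:
  B0: | IN={} | OUT={a+b}
  B1: | IN={} | OUT={}
  B2: | IN={} | OUT={f-f}
  B3: | IN={f-f} | OUT={}
  B4: | IN={} | OUT={a*f}
  B5: | IN={} | OUT={a-d}

Merge at B2: IN[B2] = OUT[B1] = {}
Applying B2's transfer function to that IN value gives OUT[B2] (row B2 above).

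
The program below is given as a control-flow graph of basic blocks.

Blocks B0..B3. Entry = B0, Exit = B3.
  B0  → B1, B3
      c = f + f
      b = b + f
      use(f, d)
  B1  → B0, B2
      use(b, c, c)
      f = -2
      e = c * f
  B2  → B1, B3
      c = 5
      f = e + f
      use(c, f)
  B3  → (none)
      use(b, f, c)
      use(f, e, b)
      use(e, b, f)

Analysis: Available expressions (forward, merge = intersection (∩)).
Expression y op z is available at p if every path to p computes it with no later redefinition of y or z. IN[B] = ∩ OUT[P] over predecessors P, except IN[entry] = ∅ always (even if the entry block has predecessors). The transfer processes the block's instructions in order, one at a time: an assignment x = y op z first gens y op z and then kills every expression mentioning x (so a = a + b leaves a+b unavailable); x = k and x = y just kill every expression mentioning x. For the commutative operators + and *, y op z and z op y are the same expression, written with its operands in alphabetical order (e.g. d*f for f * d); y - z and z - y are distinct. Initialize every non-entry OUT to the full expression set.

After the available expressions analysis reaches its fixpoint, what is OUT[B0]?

Per-block solution:
  B0:  IN={}  OUT={f+f}
  B1:  IN={}  OUT={c*f}
  B2:  IN={c*f}  OUT={}
  B3:  IN={}  OUT={}

Merge at B0 (entry node, so the boundary value {} is joined with the incoming edge(s)): IN[B0] = {} ∩ OUT[B1] = {}
Applying B0's transfer function to that IN value gives OUT[B0] (row B0 above).

Answer: {f+f}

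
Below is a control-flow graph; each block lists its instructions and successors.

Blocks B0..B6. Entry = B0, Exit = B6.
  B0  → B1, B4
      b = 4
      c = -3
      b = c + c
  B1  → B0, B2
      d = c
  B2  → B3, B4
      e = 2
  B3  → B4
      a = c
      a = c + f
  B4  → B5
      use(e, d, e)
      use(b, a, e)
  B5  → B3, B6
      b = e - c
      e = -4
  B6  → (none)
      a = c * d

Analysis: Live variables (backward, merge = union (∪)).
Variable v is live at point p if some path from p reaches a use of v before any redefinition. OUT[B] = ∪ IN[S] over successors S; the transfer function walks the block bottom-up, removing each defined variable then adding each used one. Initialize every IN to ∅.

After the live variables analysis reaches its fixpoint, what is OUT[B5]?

Answer: {b, c, d, e, f}

Derivation:
Per-block solution:
  B0:  IN={a, d, e, f}  OUT={a, b, c, d, e, f}
  B1:  IN={a, b, c, e, f}  OUT={a, b, c, d, e, f}
  B2:  IN={a, b, c, d, f}  OUT={a, b, c, d, e, f}
  B3:  IN={b, c, d, e, f}  OUT={a, b, c, d, e, f}
  B4:  IN={a, b, c, d, e, f}  OUT={c, d, e, f}
  B5:  IN={c, d, e, f}  OUT={b, c, d, e, f}
  B6:  IN={c, d}  OUT={}

Merge at B5: OUT[B5] = IN[B3] ⊔ IN[B6] = {b, c, d, e, f}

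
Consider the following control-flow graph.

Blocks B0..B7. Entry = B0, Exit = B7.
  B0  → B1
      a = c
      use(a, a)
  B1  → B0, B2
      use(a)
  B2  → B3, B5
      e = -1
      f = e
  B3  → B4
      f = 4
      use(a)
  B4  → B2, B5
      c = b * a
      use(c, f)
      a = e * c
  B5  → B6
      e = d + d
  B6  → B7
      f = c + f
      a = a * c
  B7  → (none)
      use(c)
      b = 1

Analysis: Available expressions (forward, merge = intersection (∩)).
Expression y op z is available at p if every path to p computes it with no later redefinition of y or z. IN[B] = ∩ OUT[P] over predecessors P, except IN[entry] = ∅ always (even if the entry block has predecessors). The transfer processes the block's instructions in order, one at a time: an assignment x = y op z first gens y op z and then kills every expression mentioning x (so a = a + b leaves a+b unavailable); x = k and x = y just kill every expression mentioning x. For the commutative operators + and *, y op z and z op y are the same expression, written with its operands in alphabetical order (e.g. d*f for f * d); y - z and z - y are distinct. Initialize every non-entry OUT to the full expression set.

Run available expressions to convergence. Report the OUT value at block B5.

Answer: {d+d}

Derivation:
Per-block solution:
  B0: | IN={} | OUT={}
  B1: | IN={} | OUT={}
  B2: | IN={} | OUT={}
  B3: | IN={} | OUT={}
  B4: | IN={} | OUT={c*e}
  B5: | IN={} | OUT={d+d}
  B6: | IN={d+d} | OUT={d+d}
  B7: | IN={d+d} | OUT={d+d}

Merge at B5: IN[B5] = OUT[B2] ∩ OUT[B4] = {}
Applying B5's transfer function to that IN value gives OUT[B5] (row B5 above).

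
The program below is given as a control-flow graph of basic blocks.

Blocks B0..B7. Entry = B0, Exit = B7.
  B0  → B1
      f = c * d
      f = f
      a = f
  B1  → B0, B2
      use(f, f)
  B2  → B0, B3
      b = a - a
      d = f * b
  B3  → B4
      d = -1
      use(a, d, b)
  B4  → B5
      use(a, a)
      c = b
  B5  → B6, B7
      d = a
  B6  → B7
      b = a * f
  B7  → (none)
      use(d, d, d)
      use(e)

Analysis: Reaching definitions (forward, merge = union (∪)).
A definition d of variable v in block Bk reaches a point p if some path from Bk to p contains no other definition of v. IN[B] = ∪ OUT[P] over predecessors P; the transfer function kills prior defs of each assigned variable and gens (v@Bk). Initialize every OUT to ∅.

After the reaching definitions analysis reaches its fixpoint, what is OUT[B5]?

Answer: {a@B0, b@B2, c@B4, d@B5, f@B0}

Trace:
Per-block solution:
  B0: | IN={a@B0, b@B2, d@B2, f@B0} | OUT={a@B0, b@B2, d@B2, f@B0}
  B1: | IN={a@B0, b@B2, d@B2, f@B0} | OUT={a@B0, b@B2, d@B2, f@B0}
  B2: | IN={a@B0, b@B2, d@B2, f@B0} | OUT={a@B0, b@B2, d@B2, f@B0}
  B3: | IN={a@B0, b@B2, d@B2, f@B0} | OUT={a@B0, b@B2, d@B3, f@B0}
  B4: | IN={a@B0, b@B2, d@B3, f@B0} | OUT={a@B0, b@B2, c@B4, d@B3, f@B0}
  B5: | IN={a@B0, b@B2, c@B4, d@B3, f@B0} | OUT={a@B0, b@B2, c@B4, d@B5, f@B0}
  B6: | IN={a@B0, b@B2, c@B4, d@B5, f@B0} | OUT={a@B0, b@B6, c@B4, d@B5, f@B0}
  B7: | IN={a@B0, b@B2, b@B6, c@B4, d@B5, f@B0} | OUT={a@B0, b@B2, b@B6, c@B4, d@B5, f@B0}

Merge at B5: IN[B5] = OUT[B4] = {a@B0, b@B2, c@B4, d@B3, f@B0}
Applying B5's transfer function to that IN value gives OUT[B5] (row B5 above).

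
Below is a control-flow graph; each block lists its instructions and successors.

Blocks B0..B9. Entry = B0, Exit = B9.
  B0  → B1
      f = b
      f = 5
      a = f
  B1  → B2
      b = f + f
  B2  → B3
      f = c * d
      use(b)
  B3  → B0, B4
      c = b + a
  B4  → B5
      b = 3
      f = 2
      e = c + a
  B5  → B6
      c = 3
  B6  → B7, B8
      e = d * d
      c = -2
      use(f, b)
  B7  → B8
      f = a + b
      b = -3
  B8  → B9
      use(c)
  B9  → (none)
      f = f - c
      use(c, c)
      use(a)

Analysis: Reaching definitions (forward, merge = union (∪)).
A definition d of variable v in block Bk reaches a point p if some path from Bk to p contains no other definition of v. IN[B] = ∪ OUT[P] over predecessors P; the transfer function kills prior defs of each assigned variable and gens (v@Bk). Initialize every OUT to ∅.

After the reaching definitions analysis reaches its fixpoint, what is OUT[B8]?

Fixpoint table:
  B0: | IN={a@B0, b@B1, c@B3, f@B2} | OUT={a@B0, b@B1, c@B3, f@B0}
  B1: | IN={a@B0, b@B1, c@B3, f@B0} | OUT={a@B0, b@B1, c@B3, f@B0}
  B2: | IN={a@B0, b@B1, c@B3, f@B0} | OUT={a@B0, b@B1, c@B3, f@B2}
  B3: | IN={a@B0, b@B1, c@B3, f@B2} | OUT={a@B0, b@B1, c@B3, f@B2}
  B4: | IN={a@B0, b@B1, c@B3, f@B2} | OUT={a@B0, b@B4, c@B3, e@B4, f@B4}
  B5: | IN={a@B0, b@B4, c@B3, e@B4, f@B4} | OUT={a@B0, b@B4, c@B5, e@B4, f@B4}
  B6: | IN={a@B0, b@B4, c@B5, e@B4, f@B4} | OUT={a@B0, b@B4, c@B6, e@B6, f@B4}
  B7: | IN={a@B0, b@B4, c@B6, e@B6, f@B4} | OUT={a@B0, b@B7, c@B6, e@B6, f@B7}
  B8: | IN={a@B0, b@B4, b@B7, c@B6, e@B6, f@B4, f@B7} | OUT={a@B0, b@B4, b@B7, c@B6, e@B6, f@B4, f@B7}
  B9: | IN={a@B0, b@B4, b@B7, c@B6, e@B6, f@B4, f@B7} | OUT={a@B0, b@B4, b@B7, c@B6, e@B6, f@B9}

Merge at B8: IN[B8] = OUT[B6] ⊔ OUT[B7] = {a@B0, b@B4, b@B7, c@B6, e@B6, f@B4, f@B7}
Applying B8's transfer function to that IN value gives OUT[B8] (row B8 above).

Answer: {a@B0, b@B4, b@B7, c@B6, e@B6, f@B4, f@B7}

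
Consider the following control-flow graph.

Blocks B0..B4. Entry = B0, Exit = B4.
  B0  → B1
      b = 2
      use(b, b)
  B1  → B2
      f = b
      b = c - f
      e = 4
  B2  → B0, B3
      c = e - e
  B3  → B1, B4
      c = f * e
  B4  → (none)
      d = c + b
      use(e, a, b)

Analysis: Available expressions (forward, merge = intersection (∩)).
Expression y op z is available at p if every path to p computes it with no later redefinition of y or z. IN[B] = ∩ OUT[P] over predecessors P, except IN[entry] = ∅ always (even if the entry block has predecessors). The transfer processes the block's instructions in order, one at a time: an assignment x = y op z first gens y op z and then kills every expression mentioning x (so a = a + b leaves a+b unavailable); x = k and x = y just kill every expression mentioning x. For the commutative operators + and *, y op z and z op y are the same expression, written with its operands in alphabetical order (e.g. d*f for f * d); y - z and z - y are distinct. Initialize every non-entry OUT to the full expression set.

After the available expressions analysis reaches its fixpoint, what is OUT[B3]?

Converged values:
  B0:  IN={}  OUT={}
  B1:  IN={}  OUT={c-f}
  B2:  IN={c-f}  OUT={e-e}
  B3:  IN={e-e}  OUT={e*f, e-e}
  B4:  IN={e*f, e-e}  OUT={b+c, e*f, e-e}

Merge at B3: IN[B3] = OUT[B2] = {e-e}
Applying B3's transfer function to that IN value gives OUT[B3] (row B3 above).

Answer: {e*f, e-e}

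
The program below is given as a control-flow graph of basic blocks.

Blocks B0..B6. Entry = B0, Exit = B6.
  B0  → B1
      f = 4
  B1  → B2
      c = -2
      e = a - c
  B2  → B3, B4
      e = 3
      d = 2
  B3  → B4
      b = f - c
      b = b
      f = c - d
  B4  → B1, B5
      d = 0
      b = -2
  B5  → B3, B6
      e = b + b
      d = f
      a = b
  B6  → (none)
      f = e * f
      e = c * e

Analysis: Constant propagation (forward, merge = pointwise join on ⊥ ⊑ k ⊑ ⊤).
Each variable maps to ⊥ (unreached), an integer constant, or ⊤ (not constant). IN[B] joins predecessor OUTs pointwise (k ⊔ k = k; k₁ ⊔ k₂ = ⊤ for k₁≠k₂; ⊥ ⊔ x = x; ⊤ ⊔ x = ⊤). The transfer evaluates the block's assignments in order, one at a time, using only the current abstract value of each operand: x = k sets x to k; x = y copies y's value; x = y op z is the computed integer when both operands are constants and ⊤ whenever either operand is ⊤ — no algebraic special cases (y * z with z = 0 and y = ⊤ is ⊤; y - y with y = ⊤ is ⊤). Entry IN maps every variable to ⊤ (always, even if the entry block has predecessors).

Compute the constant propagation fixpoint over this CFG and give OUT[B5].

Answer: {a: -2, b: -2, c: -2, d: ⊤, e: -4, f: ⊤}

Working:
Converged values:
  B0:  IN=(all ⊤)  OUT={f:4; rest ⊤}
  B1:  IN=(all ⊤)  OUT={c:-2; rest ⊤}
  B2:  IN={c:-2; rest ⊤}  OUT={c:-2, d:2, e:3; rest ⊤}
  B3:  IN={c:-2; rest ⊤}  OUT={c:-2; rest ⊤}
  B4:  IN={c:-2; rest ⊤}  OUT={b:-2, c:-2, d:0; rest ⊤}
  B5:  IN={b:-2, c:-2, d:0; rest ⊤}  OUT={a:-2, b:-2, c:-2, e:-4; rest ⊤}
  B6:  IN={a:-2, b:-2, c:-2, e:-4; rest ⊤}  OUT={a:-2, b:-2, c:-2, e:8; rest ⊤}

Merge at B5: IN[B5] = OUT[B4] = {a: ⊤, b: -2, c: -2, d: 0, e: ⊤, f: ⊤}
Applying B5's transfer function to that IN value gives OUT[B5] (row B5 above).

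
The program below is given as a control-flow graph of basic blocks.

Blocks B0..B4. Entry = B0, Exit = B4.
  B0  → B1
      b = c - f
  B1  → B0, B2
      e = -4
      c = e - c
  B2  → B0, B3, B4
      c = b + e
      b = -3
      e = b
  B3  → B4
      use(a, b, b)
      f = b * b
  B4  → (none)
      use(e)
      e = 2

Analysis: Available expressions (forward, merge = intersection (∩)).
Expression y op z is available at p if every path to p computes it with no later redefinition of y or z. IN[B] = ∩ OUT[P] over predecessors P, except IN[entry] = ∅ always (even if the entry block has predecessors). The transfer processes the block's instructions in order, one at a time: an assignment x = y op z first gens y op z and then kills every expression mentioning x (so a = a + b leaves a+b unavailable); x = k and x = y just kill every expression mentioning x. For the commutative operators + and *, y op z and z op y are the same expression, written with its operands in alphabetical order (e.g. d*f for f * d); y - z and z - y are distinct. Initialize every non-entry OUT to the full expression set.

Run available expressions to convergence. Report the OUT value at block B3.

Answer: {b*b}

Trace:
Fixpoint table:
  B0:   IN={}   OUT={c-f}
  B1:   IN={c-f}   OUT={}
  B2:   IN={}   OUT={}
  B3:   IN={}   OUT={b*b}
  B4:   IN={}   OUT={}

Merge at B3: IN[B3] = OUT[B2] = {}
Applying B3's transfer function to that IN value gives OUT[B3] (row B3 above).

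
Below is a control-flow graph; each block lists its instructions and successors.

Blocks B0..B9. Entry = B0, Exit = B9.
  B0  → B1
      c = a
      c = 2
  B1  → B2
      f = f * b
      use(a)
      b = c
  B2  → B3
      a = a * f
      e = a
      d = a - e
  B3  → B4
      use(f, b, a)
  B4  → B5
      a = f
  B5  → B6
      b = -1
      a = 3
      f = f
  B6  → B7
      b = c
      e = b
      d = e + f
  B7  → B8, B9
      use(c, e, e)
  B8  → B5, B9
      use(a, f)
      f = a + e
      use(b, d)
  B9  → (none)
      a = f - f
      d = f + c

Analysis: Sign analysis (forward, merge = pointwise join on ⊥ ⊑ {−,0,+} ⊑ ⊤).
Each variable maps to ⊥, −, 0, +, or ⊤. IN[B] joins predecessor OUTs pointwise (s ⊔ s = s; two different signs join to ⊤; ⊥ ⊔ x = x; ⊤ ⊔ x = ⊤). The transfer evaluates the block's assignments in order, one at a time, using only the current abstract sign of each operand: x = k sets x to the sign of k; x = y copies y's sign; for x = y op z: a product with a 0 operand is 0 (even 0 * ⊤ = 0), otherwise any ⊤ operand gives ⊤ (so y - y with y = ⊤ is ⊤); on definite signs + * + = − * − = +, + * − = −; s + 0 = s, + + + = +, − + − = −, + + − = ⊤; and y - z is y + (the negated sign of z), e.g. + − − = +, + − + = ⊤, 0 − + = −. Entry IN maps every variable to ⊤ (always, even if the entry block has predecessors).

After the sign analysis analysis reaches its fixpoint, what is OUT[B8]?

Answer: {a: +, b: +, c: +, d: ⊤, e: +, f: +}

Trace:
Fixpoint table:
  B0:   IN=(all ⊤)   OUT={c:+; rest ⊤}
  B1:   IN={c:+; rest ⊤}   OUT={b:+, c:+; rest ⊤}
  B2:   IN={b:+, c:+; rest ⊤}   OUT={b:+, c:+; rest ⊤}
  B3:   IN={b:+, c:+; rest ⊤}   OUT={b:+, c:+; rest ⊤}
  B4:   IN={b:+, c:+; rest ⊤}   OUT={b:+, c:+; rest ⊤}
  B5:   IN={b:+, c:+; rest ⊤}   OUT={a:+, b:-, c:+; rest ⊤}
  B6:   IN={a:+, b:-, c:+; rest ⊤}   OUT={a:+, b:+, c:+, e:+; rest ⊤}
  B7:   IN={a:+, b:+, c:+, e:+; rest ⊤}   OUT={a:+, b:+, c:+, e:+; rest ⊤}
  B8:   IN={a:+, b:+, c:+, e:+; rest ⊤}   OUT={a:+, b:+, c:+, e:+, f:+; rest ⊤}
  B9:   IN={a:+, b:+, c:+, e:+; rest ⊤}   OUT={b:+, c:+, e:+; rest ⊤}

Merge at B8: IN[B8] = OUT[B7] = {a: +, b: +, c: +, d: ⊤, e: +, f: ⊤}
Applying B8's transfer function to that IN value gives OUT[B8] (row B8 above).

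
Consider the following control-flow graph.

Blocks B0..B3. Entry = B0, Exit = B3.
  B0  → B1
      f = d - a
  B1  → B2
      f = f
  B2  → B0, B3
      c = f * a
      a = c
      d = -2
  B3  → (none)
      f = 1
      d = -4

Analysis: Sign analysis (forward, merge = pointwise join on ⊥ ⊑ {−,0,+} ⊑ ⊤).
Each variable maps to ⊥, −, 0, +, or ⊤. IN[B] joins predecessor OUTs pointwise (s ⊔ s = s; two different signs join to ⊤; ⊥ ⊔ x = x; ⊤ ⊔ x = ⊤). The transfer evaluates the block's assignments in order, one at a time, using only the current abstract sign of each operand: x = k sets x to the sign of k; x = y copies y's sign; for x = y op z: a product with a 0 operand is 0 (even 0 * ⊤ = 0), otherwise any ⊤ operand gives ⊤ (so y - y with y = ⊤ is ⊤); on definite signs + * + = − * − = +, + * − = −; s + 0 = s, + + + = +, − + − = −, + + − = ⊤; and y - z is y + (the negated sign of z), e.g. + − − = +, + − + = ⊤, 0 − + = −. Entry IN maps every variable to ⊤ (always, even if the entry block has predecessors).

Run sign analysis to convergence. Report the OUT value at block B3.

Converged values:
  B0:  IN=(all ⊤)  OUT=(all ⊤)
  B1:  IN=(all ⊤)  OUT=(all ⊤)
  B2:  IN=(all ⊤)  OUT={d:-; rest ⊤}
  B3:  IN={d:-; rest ⊤}  OUT={d:-, f:+; rest ⊤}

Merge at B3: IN[B3] = OUT[B2] = {a: ⊤, b: ⊤, c: ⊤, d: -, e: ⊤, f: ⊤}
Applying B3's transfer function to that IN value gives OUT[B3] (row B3 above).

Answer: {a: ⊤, b: ⊤, c: ⊤, d: -, e: ⊤, f: +}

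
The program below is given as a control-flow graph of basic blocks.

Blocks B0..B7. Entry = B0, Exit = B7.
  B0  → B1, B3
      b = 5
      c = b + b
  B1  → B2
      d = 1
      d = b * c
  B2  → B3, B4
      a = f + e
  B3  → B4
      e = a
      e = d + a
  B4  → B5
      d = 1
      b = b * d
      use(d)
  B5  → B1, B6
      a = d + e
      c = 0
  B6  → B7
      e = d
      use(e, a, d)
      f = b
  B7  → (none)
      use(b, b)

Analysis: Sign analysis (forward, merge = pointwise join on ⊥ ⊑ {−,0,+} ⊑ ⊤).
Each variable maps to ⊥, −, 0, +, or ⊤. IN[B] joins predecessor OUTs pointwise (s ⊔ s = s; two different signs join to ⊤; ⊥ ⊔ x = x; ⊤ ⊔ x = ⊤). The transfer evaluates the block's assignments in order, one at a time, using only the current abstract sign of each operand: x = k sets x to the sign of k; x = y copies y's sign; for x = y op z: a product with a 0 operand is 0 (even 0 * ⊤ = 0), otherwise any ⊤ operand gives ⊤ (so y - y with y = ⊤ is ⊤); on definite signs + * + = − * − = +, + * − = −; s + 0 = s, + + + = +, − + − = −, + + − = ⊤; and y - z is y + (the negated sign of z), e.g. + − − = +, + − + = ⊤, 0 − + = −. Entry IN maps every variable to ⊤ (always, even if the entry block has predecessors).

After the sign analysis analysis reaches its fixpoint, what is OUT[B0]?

Fixpoint table:
  B0:  IN=(all ⊤)  OUT={b:+, c:+; rest ⊤}
  B1:  IN={b:+; rest ⊤}  OUT={b:+; rest ⊤}
  B2:  IN={b:+; rest ⊤}  OUT={b:+; rest ⊤}
  B3:  IN={b:+; rest ⊤}  OUT={b:+; rest ⊤}
  B4:  IN={b:+; rest ⊤}  OUT={b:+, d:+; rest ⊤}
  B5:  IN={b:+, d:+; rest ⊤}  OUT={b:+, c:0, d:+; rest ⊤}
  B6:  IN={b:+, c:0, d:+; rest ⊤}  OUT={b:+, c:0, d:+, e:+, f:+; rest ⊤}
  B7:  IN={b:+, c:0, d:+, e:+, f:+; rest ⊤}  OUT={b:+, c:0, d:+, e:+, f:+; rest ⊤}

B0 is the boundary node: IN[B0] = {a: ⊤, b: ⊤, c: ⊤, d: ⊤, e: ⊤, f: ⊤}
Applying B0's transfer function to that IN value gives OUT[B0] (row B0 above).

Answer: {a: ⊤, b: +, c: +, d: ⊤, e: ⊤, f: ⊤}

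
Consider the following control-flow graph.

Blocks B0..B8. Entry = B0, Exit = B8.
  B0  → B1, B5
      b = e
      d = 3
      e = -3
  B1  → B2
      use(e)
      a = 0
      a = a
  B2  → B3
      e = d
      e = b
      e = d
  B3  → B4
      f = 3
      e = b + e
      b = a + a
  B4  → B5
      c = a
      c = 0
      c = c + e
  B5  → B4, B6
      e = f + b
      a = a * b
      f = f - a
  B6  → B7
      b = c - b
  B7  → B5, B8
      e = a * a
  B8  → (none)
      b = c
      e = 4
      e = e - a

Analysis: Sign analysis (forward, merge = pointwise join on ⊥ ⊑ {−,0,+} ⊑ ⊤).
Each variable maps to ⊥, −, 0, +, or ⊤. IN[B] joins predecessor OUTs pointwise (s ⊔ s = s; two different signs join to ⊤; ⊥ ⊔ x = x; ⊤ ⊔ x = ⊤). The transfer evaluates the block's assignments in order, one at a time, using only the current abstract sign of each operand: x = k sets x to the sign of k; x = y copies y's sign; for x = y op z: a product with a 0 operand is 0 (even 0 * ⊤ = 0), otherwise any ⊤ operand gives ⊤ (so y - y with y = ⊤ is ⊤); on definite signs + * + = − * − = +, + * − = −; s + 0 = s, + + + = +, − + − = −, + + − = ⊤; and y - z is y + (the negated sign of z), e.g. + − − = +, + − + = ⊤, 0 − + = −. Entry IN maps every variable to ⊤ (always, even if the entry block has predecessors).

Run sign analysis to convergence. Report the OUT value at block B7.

Answer: {a: ⊤, b: ⊤, c: ⊤, d: +, e: ⊤, f: ⊤}

Trace:
Per-block solution:
  B0:   IN=(all ⊤)   OUT={d:+, e:-; rest ⊤}
  B1:   IN={d:+, e:-; rest ⊤}   OUT={a:0, d:+, e:-; rest ⊤}
  B2:   IN={a:0, d:+, e:-; rest ⊤}   OUT={a:0, d:+, e:+; rest ⊤}
  B3:   IN={a:0, d:+, e:+; rest ⊤}   OUT={a:0, b:0, d:+, f:+; rest ⊤}
  B4:   IN={d:+; rest ⊤}   OUT={d:+; rest ⊤}
  B5:   IN={d:+; rest ⊤}   OUT={d:+; rest ⊤}
  B6:   IN={d:+; rest ⊤}   OUT={d:+; rest ⊤}
  B7:   IN={d:+; rest ⊤}   OUT={d:+; rest ⊤}
  B8:   IN={d:+; rest ⊤}   OUT={d:+; rest ⊤}

Merge at B7: IN[B7] = OUT[B6] = {a: ⊤, b: ⊤, c: ⊤, d: +, e: ⊤, f: ⊤}
Applying B7's transfer function to that IN value gives OUT[B7] (row B7 above).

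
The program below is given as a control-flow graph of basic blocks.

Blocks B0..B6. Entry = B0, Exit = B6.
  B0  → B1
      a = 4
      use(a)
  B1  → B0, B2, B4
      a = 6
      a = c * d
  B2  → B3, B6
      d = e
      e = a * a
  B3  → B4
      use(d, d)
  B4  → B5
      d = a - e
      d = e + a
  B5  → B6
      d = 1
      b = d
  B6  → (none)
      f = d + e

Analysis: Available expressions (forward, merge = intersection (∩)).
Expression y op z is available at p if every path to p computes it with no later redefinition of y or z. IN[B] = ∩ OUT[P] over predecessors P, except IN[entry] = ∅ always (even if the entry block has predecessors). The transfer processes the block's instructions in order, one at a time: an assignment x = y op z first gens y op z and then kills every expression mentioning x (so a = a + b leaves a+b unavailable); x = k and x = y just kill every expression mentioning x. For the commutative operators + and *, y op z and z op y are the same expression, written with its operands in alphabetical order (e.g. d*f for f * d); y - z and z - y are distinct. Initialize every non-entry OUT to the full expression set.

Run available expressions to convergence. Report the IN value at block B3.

Answer: {a*a}

Trace:
Converged values:
  B0: | IN={} | OUT={}
  B1: | IN={} | OUT={c*d}
  B2: | IN={c*d} | OUT={a*a}
  B3: | IN={a*a} | OUT={a*a}
  B4: | IN={} | OUT={a+e, a-e}
  B5: | IN={a+e, a-e} | OUT={a+e, a-e}
  B6: | IN={} | OUT={d+e}

Merge at B3: IN[B3] = OUT[B2] = {a*a}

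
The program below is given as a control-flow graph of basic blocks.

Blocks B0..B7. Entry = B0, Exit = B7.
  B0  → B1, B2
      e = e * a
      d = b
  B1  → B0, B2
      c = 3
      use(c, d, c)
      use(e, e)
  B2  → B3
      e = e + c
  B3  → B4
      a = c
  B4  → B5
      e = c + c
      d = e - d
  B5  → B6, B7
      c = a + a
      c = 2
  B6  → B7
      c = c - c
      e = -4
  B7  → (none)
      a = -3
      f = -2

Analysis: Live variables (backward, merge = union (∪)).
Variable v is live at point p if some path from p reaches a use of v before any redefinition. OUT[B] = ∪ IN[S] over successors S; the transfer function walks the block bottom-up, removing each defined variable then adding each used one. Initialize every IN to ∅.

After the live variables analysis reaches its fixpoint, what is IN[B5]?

Per-block solution:
  B0:   IN={a, b, c, e}   OUT={a, b, c, d, e}
  B1:   IN={a, b, d, e}   OUT={a, b, c, d, e}
  B2:   IN={c, d, e}   OUT={c, d}
  B3:   IN={c, d}   OUT={a, c, d}
  B4:   IN={a, c, d}   OUT={a}
  B5:   IN={a}   OUT={c}
  B6:   IN={c}   OUT={}
  B7:   IN={}   OUT={}

Merge at B5: OUT[B5] = IN[B6] ⊔ IN[B7] = {c}
Applying B5's transfer function to that OUT value gives IN[B5] (row B5 above).

Answer: {a}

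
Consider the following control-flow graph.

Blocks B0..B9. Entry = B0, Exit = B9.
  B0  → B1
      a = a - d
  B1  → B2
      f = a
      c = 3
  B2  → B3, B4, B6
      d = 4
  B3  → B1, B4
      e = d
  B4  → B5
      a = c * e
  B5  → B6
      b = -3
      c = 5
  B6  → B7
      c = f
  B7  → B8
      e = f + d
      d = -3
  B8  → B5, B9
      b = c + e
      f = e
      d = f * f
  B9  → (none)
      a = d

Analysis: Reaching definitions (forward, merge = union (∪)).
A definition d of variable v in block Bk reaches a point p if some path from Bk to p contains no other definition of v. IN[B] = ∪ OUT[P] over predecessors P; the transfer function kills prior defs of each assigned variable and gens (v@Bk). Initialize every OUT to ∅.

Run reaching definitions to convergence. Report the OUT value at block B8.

Answer: {a@B0, a@B4, b@B8, c@B6, d@B8, e@B7, f@B8}

Trace:
Converged values:
  B0:  IN={}  OUT={a@B0}
  B1:  IN={a@B0, c@B1, d@B2, e@B3, f@B1}  OUT={a@B0, c@B1, d@B2, e@B3, f@B1}
  B2:  IN={a@B0, c@B1, d@B2, e@B3, f@B1}  OUT={a@B0, c@B1, d@B2, e@B3, f@B1}
  B3:  IN={a@B0, c@B1, d@B2, e@B3, f@B1}  OUT={a@B0, c@B1, d@B2, e@B3, f@B1}
  B4:  IN={a@B0, c@B1, d@B2, e@B3, f@B1}  OUT={a@B4, c@B1, d@B2, e@B3, f@B1}
  B5:  IN={a@B0, a@B4, b@B8, c@B1, c@B6, d@B2, d@B8, e@B3, e@B7, f@B1, f@B8}  OUT={a@B0, a@B4, b@B5, c@B5, d@B2, d@B8, e@B3, e@B7, f@B1, f@B8}
  B6:  IN={a@B0, a@B4, b@B5, c@B1, c@B5, d@B2, d@B8, e@B3, e@B7, f@B1, f@B8}  OUT={a@B0, a@B4, b@B5, c@B6, d@B2, d@B8, e@B3, e@B7, f@B1, f@B8}
  B7:  IN={a@B0, a@B4, b@B5, c@B6, d@B2, d@B8, e@B3, e@B7, f@B1, f@B8}  OUT={a@B0, a@B4, b@B5, c@B6, d@B7, e@B7, f@B1, f@B8}
  B8:  IN={a@B0, a@B4, b@B5, c@B6, d@B7, e@B7, f@B1, f@B8}  OUT={a@B0, a@B4, b@B8, c@B6, d@B8, e@B7, f@B8}
  B9:  IN={a@B0, a@B4, b@B8, c@B6, d@B8, e@B7, f@B8}  OUT={a@B9, b@B8, c@B6, d@B8, e@B7, f@B8}

Merge at B8: IN[B8] = OUT[B7] = {a@B0, a@B4, b@B5, c@B6, d@B7, e@B7, f@B1, f@B8}
Applying B8's transfer function to that IN value gives OUT[B8] (row B8 above).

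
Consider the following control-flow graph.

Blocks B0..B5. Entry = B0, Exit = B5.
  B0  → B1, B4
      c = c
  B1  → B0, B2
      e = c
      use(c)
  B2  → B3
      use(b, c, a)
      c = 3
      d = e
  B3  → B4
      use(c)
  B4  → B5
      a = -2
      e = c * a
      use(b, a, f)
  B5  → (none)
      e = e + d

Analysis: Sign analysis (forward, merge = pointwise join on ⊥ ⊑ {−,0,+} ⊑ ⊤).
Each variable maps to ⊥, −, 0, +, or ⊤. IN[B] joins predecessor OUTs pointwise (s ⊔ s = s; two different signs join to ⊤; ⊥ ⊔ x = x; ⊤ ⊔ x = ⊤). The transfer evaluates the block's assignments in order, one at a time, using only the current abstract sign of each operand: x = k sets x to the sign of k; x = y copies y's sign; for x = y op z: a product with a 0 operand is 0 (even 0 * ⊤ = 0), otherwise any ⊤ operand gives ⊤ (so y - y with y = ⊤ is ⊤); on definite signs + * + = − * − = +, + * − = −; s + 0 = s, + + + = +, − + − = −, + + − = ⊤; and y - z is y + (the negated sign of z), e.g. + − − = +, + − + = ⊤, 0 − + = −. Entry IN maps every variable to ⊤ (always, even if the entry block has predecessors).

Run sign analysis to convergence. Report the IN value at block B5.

Answer: {a: -, b: ⊤, c: ⊤, d: ⊤, e: ⊤, f: ⊤}

Trace:
Fixpoint table:
  B0: | IN=(all ⊤) | OUT=(all ⊤)
  B1: | IN=(all ⊤) | OUT=(all ⊤)
  B2: | IN=(all ⊤) | OUT={c:+; rest ⊤}
  B3: | IN={c:+; rest ⊤} | OUT={c:+; rest ⊤}
  B4: | IN=(all ⊤) | OUT={a:-; rest ⊤}
  B5: | IN={a:-; rest ⊤} | OUT={a:-; rest ⊤}

Merge at B5: IN[B5] = OUT[B4] = {a: -, b: ⊤, c: ⊤, d: ⊤, e: ⊤, f: ⊤}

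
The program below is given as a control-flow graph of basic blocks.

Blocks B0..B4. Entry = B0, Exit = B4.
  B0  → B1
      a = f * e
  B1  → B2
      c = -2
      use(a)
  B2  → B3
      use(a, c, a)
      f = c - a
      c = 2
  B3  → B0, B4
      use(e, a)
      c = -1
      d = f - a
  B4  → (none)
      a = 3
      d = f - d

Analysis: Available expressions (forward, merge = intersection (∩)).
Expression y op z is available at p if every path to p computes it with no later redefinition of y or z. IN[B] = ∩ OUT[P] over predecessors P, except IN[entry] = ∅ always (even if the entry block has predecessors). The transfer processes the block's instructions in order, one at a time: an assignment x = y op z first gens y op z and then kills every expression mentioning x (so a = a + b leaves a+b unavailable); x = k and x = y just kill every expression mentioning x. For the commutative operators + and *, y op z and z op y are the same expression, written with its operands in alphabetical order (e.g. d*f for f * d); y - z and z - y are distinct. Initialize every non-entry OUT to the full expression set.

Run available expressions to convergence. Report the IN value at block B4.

Answer: {f-a}

Working:
Converged values:
  B0:  IN={}  OUT={e*f}
  B1:  IN={e*f}  OUT={e*f}
  B2:  IN={e*f}  OUT={}
  B3:  IN={}  OUT={f-a}
  B4:  IN={f-a}  OUT={}

Merge at B4: IN[B4] = OUT[B3] = {f-a}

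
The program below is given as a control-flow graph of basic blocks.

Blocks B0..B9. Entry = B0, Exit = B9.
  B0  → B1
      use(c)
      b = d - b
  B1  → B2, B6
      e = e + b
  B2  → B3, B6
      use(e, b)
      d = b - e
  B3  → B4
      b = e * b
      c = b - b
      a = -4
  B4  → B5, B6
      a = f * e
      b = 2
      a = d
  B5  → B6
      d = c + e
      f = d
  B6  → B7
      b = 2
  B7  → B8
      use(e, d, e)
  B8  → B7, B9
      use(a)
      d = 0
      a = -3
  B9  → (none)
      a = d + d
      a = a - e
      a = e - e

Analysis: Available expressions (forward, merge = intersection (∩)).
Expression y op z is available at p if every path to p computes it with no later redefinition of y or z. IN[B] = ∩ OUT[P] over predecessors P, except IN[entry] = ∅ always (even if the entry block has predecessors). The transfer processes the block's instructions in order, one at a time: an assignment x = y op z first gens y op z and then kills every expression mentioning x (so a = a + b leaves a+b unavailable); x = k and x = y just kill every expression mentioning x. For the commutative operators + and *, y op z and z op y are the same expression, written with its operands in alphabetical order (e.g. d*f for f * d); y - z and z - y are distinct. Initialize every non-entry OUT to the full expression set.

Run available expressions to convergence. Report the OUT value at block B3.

Fixpoint table:
  B0:  IN={}  OUT={}
  B1:  IN={}  OUT={}
  B2:  IN={}  OUT={b-e}
  B3:  IN={b-e}  OUT={b-b}
  B4:  IN={b-b}  OUT={e*f}
  B5:  IN={e*f}  OUT={c+e}
  B6:  IN={}  OUT={}
  B7:  IN={}  OUT={}
  B8:  IN={}  OUT={}
  B9:  IN={}  OUT={d+d, e-e}

Merge at B3: IN[B3] = OUT[B2] = {b-e}
Applying B3's transfer function to that IN value gives OUT[B3] (row B3 above).

Answer: {b-b}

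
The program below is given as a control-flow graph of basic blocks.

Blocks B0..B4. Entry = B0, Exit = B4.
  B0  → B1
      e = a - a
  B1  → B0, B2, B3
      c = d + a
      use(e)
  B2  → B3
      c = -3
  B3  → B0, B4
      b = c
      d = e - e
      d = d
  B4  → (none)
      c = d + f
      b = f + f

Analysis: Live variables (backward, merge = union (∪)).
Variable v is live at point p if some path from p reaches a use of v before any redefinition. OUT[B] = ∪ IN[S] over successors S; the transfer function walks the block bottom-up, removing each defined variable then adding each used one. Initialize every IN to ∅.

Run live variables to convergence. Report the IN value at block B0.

Fixpoint table:
  B0:  IN={a, d, f}  OUT={a, d, e, f}
  B1:  IN={a, d, e, f}  OUT={a, c, d, e, f}
  B2:  IN={a, e, f}  OUT={a, c, e, f}
  B3:  IN={a, c, e, f}  OUT={a, d, f}
  B4:  IN={d, f}  OUT={}

Merge at B0: OUT[B0] = IN[B1] = {a, d, e, f}
Applying B0's transfer function to that OUT value gives IN[B0] (row B0 above).

Answer: {a, d, f}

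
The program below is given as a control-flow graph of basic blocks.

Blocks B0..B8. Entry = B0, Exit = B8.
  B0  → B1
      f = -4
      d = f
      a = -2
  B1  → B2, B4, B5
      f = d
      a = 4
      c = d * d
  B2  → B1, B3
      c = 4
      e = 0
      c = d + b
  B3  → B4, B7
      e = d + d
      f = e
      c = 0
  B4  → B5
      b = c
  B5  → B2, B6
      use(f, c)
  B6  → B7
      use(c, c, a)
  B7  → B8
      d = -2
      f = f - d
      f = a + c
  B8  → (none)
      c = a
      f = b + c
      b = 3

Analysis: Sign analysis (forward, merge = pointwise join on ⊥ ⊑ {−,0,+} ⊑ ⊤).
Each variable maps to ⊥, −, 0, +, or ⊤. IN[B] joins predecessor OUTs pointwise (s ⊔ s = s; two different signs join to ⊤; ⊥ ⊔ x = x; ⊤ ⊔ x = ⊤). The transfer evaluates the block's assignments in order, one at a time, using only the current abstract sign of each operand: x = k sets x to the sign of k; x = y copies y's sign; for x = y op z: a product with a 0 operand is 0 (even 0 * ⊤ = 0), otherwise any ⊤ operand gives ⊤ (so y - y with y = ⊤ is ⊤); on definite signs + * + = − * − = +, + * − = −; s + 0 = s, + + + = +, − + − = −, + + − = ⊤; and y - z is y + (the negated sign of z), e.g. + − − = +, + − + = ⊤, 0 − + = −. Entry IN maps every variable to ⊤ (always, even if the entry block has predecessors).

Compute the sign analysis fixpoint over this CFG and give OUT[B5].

Fixpoint table:
  B0:  IN=(all ⊤)  OUT={a:-, d:-, f:-; rest ⊤}
  B1:  IN={d:-, f:-; rest ⊤}  OUT={a:+, c:+, d:-, f:-; rest ⊤}
  B2:  IN={a:+, d:-, f:-; rest ⊤}  OUT={a:+, d:-, e:0, f:-; rest ⊤}
  B3:  IN={a:+, d:-, e:0, f:-; rest ⊤}  OUT={a:+, c:0, d:-, e:-, f:-; rest ⊤}
  B4:  IN={a:+, d:-, f:-; rest ⊤}  OUT={a:+, d:-, f:-; rest ⊤}
  B5:  IN={a:+, d:-, f:-; rest ⊤}  OUT={a:+, d:-, f:-; rest ⊤}
  B6:  IN={a:+, d:-, f:-; rest ⊤}  OUT={a:+, d:-, f:-; rest ⊤}
  B7:  IN={a:+, d:-, f:-; rest ⊤}  OUT={a:+, d:-; rest ⊤}
  B8:  IN={a:+, d:-; rest ⊤}  OUT={a:+, b:+, c:+, d:-; rest ⊤}

Merge at B5: IN[B5] = OUT[B1] ⊔ OUT[B4] = {a: +, b: ⊤, c: ⊤, d: -, e: ⊤, f: -}
Applying B5's transfer function to that IN value gives OUT[B5] (row B5 above).

Answer: {a: +, b: ⊤, c: ⊤, d: -, e: ⊤, f: -}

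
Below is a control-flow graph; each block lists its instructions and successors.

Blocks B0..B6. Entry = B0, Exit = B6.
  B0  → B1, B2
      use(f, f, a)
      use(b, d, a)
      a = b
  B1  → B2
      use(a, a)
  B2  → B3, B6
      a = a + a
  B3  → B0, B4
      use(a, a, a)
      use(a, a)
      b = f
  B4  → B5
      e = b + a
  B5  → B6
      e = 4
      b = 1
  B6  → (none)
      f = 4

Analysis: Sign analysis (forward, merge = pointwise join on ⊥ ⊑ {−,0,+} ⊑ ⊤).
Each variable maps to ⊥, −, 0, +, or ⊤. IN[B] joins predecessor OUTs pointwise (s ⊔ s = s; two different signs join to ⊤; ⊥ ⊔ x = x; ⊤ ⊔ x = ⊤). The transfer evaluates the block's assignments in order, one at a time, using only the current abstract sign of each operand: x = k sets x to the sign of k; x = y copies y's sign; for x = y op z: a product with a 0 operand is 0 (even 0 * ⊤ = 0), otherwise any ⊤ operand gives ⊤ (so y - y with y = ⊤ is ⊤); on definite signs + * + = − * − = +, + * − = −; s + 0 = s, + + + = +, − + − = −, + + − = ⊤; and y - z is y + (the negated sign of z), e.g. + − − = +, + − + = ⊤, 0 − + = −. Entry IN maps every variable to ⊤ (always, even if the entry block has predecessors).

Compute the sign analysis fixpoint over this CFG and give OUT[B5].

Answer: {a: ⊤, b: +, c: ⊤, d: ⊤, e: +, f: ⊤}

Trace:
Per-block solution:
  B0:   IN=(all ⊤)   OUT=(all ⊤)
  B1:   IN=(all ⊤)   OUT=(all ⊤)
  B2:   IN=(all ⊤)   OUT=(all ⊤)
  B3:   IN=(all ⊤)   OUT=(all ⊤)
  B4:   IN=(all ⊤)   OUT=(all ⊤)
  B5:   IN=(all ⊤)   OUT={b:+, e:+; rest ⊤}
  B6:   IN=(all ⊤)   OUT={f:+; rest ⊤}

Merge at B5: IN[B5] = OUT[B4] = {a: ⊤, b: ⊤, c: ⊤, d: ⊤, e: ⊤, f: ⊤}
Applying B5's transfer function to that IN value gives OUT[B5] (row B5 above).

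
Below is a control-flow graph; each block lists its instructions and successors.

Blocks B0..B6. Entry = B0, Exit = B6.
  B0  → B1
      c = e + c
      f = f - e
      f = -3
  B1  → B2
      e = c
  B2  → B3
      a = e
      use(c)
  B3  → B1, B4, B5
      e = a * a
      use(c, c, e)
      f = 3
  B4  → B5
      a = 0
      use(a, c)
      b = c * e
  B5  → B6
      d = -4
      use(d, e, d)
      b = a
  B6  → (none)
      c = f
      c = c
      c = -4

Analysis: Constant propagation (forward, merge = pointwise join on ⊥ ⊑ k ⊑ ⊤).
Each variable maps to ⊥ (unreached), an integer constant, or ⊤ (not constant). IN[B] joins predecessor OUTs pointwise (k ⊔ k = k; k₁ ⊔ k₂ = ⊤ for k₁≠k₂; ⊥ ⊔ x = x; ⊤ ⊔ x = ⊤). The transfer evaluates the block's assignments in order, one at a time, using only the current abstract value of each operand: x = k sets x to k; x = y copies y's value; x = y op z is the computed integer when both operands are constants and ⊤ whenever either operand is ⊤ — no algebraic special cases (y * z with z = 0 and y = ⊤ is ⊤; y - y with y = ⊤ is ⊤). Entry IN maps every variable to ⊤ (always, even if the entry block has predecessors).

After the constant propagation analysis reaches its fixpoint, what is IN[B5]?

Answer: {a: ⊤, b: ⊤, c: ⊤, d: ⊤, e: ⊤, f: 3}

Working:
Fixpoint table:
  B0:   IN=(all ⊤)   OUT={f:-3; rest ⊤}
  B1:   IN=(all ⊤)   OUT=(all ⊤)
  B2:   IN=(all ⊤)   OUT=(all ⊤)
  B3:   IN=(all ⊤)   OUT={f:3; rest ⊤}
  B4:   IN={f:3; rest ⊤}   OUT={a:0, f:3; rest ⊤}
  B5:   IN={f:3; rest ⊤}   OUT={d:-4, f:3; rest ⊤}
  B6:   IN={d:-4, f:3; rest ⊤}   OUT={c:-4, d:-4, f:3; rest ⊤}

Merge at B5: IN[B5] = OUT[B3] ⊔ OUT[B4] = {a: ⊤, b: ⊤, c: ⊤, d: ⊤, e: ⊤, f: 3}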